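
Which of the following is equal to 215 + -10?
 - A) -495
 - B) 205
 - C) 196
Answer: B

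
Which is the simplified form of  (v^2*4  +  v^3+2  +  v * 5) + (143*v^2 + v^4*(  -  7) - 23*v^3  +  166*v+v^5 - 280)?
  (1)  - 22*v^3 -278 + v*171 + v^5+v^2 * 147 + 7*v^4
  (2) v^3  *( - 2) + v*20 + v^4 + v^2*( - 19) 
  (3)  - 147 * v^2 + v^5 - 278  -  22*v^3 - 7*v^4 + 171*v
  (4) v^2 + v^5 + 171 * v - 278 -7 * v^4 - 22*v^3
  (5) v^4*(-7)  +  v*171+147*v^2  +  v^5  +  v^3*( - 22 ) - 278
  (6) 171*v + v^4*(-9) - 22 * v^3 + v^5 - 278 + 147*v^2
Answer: 5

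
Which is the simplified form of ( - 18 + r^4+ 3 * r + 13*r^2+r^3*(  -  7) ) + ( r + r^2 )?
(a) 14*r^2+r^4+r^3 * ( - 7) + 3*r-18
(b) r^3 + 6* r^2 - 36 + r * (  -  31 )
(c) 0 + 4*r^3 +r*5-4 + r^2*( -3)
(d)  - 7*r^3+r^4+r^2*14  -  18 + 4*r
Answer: d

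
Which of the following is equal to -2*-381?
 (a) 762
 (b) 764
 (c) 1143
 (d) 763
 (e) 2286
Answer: a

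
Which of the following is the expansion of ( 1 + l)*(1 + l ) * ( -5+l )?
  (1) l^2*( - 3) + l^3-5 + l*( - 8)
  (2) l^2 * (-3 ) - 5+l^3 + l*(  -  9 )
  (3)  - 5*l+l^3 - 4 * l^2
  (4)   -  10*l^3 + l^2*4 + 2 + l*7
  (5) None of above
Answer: 2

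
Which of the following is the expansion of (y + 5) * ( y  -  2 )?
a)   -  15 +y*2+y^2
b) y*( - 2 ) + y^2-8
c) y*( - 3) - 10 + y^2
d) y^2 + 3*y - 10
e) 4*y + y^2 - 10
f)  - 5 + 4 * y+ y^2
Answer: d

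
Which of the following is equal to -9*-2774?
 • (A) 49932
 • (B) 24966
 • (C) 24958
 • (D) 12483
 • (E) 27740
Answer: B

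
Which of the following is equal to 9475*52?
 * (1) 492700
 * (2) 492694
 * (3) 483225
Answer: 1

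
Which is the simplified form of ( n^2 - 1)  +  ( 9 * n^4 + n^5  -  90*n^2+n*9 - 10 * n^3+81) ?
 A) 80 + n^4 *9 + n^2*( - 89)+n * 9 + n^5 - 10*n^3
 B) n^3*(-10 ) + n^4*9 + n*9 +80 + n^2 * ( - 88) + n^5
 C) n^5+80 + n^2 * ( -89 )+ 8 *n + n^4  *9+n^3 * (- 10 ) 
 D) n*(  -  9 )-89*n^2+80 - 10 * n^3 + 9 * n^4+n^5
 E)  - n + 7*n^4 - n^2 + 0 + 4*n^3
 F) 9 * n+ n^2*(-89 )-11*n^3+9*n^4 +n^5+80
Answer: A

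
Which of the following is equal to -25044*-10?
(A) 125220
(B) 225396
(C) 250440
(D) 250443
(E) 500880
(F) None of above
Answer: C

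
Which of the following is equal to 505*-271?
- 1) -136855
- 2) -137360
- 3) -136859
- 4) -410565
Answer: 1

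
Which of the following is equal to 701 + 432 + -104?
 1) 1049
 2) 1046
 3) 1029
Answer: 3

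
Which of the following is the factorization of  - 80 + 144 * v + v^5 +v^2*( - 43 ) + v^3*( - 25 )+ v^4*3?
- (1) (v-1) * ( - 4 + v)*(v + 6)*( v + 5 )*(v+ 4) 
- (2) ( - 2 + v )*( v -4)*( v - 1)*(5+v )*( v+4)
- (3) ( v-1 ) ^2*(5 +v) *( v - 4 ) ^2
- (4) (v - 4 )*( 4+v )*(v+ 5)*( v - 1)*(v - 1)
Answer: 4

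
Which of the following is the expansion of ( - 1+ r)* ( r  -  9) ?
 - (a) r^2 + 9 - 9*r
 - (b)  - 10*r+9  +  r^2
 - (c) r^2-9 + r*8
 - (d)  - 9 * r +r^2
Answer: b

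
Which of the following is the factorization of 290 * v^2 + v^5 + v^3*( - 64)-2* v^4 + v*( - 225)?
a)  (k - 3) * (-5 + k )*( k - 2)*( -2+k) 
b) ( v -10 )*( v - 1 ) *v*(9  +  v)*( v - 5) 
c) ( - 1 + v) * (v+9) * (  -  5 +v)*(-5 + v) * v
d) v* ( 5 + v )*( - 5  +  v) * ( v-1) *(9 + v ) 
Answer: c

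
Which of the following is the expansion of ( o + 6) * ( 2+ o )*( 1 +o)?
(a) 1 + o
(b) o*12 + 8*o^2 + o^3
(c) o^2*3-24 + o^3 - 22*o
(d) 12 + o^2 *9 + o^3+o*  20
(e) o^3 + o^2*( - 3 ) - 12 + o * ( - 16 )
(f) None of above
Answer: d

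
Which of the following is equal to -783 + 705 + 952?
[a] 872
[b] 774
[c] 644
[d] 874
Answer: d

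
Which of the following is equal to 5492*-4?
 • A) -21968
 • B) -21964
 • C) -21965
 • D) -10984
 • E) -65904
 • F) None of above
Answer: A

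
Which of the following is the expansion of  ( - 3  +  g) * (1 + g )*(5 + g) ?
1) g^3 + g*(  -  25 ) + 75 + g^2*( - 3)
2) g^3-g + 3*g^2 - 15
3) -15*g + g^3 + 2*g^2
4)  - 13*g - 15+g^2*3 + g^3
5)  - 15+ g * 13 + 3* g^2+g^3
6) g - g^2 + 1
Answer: 4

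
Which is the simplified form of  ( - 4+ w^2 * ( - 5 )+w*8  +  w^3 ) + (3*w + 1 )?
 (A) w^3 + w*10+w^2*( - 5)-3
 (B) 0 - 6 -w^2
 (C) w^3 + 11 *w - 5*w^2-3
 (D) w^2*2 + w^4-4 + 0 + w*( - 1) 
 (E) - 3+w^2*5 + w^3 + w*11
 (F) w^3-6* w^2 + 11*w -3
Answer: C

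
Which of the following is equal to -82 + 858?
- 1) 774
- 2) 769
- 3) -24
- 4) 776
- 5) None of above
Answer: 4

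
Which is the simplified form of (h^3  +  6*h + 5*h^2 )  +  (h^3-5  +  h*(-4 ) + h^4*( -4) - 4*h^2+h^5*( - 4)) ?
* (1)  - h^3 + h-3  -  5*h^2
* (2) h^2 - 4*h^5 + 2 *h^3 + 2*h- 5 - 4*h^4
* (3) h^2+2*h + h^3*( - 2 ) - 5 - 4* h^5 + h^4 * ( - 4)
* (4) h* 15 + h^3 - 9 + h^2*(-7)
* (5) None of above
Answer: 2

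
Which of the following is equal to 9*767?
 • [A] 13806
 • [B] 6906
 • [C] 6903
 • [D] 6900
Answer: C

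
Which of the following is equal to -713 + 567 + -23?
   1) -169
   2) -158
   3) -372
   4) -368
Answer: 1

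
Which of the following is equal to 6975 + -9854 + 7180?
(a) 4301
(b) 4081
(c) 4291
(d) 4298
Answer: a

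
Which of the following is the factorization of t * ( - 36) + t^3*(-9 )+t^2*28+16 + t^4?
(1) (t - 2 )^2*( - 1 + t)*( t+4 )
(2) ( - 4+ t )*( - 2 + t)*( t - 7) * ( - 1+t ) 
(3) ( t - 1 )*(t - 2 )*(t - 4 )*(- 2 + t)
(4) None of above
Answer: 3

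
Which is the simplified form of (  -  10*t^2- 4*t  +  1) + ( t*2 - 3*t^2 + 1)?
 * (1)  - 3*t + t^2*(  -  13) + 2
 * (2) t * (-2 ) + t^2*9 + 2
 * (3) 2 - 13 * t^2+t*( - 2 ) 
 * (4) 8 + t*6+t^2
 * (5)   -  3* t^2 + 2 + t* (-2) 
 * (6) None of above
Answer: 3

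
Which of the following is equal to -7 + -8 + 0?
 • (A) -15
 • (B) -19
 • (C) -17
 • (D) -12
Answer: A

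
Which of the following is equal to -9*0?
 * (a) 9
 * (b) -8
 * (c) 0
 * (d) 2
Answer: c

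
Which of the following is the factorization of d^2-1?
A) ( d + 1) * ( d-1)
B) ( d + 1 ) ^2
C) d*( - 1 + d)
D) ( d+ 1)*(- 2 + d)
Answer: A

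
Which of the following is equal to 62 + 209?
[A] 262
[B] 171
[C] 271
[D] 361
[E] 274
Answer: C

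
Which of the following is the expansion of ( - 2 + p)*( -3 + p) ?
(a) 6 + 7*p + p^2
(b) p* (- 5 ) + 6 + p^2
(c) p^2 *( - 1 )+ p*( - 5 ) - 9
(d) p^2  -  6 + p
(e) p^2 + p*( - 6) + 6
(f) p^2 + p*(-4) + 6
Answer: b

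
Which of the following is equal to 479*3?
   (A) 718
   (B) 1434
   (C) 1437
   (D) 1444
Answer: C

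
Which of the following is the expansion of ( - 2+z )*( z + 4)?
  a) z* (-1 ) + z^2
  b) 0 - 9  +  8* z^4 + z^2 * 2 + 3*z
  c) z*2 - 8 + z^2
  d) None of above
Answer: c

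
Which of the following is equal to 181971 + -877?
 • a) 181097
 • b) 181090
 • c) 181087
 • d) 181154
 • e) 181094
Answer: e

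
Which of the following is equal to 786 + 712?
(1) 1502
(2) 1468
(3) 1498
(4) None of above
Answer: 3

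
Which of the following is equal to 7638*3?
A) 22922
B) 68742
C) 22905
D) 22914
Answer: D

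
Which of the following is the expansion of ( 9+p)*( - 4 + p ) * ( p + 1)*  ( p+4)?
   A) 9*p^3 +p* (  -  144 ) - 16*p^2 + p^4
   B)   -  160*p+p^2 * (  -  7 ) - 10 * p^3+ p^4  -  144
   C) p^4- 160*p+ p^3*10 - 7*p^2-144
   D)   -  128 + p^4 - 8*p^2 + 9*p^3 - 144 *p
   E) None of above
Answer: C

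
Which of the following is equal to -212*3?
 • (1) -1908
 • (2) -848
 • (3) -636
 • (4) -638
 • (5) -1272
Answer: 3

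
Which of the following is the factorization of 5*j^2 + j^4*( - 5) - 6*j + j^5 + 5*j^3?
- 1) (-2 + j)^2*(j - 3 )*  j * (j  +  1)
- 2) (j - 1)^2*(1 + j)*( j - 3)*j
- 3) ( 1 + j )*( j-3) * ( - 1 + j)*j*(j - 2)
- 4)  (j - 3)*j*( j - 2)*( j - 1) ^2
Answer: 3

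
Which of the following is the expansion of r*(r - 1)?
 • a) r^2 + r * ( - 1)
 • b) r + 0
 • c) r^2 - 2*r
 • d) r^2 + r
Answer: a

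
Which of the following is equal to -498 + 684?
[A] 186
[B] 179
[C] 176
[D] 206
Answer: A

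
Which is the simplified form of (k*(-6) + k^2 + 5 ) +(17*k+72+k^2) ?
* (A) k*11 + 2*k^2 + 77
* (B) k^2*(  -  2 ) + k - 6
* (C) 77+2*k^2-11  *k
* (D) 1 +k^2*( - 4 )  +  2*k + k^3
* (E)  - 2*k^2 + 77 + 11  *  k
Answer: A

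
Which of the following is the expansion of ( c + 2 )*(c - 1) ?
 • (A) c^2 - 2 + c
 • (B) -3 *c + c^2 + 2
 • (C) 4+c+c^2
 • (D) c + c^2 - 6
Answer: A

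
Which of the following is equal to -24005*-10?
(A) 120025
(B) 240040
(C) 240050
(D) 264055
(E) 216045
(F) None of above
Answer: C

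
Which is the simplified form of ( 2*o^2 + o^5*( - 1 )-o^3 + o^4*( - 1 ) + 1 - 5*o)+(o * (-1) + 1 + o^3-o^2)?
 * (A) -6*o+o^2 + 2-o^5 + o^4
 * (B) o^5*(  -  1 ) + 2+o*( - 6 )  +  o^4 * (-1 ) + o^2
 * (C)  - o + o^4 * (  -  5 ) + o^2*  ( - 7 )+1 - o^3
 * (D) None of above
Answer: B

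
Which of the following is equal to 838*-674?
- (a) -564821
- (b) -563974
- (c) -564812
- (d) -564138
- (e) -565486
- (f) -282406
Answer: c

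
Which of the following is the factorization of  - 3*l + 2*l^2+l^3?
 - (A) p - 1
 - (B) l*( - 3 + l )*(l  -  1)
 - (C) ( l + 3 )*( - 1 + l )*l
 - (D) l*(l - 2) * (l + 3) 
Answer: C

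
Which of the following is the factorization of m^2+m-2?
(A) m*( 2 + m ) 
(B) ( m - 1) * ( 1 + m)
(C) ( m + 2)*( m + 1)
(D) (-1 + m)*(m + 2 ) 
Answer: D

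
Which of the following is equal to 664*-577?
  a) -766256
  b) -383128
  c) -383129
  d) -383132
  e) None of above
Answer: b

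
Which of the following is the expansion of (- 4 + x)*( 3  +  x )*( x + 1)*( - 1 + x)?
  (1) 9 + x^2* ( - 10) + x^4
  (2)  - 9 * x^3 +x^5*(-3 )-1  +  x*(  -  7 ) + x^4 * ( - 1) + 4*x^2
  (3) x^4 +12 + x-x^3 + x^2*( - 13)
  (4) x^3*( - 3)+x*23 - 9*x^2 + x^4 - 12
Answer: 3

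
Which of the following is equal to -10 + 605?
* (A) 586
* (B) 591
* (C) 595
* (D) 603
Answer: C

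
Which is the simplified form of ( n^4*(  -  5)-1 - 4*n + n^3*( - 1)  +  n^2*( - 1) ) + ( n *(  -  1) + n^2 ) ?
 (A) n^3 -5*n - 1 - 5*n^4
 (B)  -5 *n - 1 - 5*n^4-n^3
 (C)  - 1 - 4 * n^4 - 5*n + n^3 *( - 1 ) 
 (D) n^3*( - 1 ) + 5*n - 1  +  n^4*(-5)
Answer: B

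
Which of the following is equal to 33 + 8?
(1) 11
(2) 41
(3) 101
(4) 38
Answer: 2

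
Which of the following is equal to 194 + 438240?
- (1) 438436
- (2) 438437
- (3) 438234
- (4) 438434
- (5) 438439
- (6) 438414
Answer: 4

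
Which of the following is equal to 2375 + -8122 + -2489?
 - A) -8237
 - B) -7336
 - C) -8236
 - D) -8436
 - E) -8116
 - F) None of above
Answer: C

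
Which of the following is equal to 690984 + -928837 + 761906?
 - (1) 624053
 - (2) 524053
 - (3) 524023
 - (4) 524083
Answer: 2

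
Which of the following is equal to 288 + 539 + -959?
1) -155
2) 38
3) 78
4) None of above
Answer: 4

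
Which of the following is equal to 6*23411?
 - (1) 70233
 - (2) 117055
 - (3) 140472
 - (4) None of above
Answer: 4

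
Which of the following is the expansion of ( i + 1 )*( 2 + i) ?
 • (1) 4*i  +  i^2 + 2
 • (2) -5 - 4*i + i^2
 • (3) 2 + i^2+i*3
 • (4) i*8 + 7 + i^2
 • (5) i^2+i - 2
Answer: 3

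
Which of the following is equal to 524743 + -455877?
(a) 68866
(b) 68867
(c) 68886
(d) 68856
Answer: a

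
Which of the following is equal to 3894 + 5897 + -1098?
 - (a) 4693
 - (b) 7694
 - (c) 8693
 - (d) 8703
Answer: c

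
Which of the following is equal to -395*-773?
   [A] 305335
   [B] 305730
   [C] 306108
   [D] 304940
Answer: A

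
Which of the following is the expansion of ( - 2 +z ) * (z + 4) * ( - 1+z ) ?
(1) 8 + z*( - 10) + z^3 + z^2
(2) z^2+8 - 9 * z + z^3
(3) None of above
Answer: 1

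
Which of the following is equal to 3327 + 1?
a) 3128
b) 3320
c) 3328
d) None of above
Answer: c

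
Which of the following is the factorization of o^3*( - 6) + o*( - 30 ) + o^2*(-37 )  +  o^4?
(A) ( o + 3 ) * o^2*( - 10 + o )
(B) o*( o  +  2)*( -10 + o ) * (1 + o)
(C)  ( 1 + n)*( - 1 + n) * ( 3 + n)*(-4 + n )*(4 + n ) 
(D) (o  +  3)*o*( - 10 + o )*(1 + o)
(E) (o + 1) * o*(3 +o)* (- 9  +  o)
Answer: D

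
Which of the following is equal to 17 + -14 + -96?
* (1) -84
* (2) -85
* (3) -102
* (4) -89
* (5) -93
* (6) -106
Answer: 5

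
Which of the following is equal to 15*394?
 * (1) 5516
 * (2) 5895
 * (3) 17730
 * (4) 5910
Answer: 4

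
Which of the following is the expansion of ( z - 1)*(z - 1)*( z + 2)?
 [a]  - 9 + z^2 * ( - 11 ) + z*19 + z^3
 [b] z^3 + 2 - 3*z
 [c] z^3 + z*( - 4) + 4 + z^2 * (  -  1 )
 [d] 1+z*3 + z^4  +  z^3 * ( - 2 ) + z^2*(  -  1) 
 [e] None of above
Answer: b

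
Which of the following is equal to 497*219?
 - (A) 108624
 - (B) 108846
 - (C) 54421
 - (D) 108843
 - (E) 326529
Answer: D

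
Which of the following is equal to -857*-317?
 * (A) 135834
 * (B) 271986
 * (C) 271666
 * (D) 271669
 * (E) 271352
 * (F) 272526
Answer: D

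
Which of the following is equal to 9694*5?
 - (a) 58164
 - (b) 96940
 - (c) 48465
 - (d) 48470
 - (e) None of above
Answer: d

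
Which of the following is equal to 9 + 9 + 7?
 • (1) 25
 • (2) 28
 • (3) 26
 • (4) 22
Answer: 1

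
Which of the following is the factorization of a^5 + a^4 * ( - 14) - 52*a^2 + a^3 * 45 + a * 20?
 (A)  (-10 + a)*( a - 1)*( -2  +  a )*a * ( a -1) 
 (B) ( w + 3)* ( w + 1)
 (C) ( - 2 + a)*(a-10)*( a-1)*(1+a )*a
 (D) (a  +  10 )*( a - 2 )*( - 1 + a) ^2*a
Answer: A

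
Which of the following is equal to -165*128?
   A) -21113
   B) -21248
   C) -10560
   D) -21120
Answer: D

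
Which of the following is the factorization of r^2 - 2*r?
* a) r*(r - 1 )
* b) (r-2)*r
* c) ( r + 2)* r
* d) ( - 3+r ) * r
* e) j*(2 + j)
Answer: b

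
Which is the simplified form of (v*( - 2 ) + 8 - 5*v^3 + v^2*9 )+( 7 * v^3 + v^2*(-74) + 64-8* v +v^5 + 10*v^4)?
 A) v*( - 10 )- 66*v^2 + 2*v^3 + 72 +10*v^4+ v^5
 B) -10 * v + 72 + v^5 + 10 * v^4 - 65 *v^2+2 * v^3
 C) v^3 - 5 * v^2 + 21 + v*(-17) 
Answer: B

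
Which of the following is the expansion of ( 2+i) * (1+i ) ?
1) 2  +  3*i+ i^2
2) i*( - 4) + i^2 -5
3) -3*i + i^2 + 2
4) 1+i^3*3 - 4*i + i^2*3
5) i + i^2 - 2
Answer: 1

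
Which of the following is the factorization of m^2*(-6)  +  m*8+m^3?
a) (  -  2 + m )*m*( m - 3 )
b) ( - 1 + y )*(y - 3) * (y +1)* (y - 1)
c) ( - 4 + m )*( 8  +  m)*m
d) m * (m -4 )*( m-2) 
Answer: d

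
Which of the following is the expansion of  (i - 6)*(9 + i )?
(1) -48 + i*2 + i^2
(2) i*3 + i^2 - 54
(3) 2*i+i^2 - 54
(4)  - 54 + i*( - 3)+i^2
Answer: 2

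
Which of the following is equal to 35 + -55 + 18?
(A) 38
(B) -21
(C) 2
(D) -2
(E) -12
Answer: D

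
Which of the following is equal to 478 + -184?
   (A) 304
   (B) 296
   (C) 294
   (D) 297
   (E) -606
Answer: C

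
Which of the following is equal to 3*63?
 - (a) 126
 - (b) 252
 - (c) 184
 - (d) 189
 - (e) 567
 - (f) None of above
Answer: d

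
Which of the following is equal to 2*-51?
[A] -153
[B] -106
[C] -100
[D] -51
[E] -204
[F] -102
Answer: F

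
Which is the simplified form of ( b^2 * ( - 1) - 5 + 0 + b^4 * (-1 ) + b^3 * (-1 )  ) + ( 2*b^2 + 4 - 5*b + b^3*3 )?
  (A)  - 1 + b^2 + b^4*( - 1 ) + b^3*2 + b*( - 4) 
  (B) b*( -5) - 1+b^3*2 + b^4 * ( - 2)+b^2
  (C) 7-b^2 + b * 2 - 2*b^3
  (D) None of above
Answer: D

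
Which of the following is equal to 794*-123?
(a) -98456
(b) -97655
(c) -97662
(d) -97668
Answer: c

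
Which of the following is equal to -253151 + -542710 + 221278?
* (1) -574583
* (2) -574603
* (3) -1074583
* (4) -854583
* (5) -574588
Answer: 1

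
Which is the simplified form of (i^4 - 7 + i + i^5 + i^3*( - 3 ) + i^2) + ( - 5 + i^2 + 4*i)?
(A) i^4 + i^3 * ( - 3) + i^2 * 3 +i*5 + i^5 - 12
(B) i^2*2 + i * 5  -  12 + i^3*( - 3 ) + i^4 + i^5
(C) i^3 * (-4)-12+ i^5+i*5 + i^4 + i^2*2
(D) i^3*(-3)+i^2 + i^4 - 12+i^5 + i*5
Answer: B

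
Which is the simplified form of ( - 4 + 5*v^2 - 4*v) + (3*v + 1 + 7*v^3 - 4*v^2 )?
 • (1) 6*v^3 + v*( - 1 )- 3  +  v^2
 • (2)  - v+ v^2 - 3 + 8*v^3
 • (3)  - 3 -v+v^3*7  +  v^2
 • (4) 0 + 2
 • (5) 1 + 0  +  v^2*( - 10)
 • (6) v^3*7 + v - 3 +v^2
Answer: 3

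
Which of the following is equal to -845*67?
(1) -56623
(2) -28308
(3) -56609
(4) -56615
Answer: 4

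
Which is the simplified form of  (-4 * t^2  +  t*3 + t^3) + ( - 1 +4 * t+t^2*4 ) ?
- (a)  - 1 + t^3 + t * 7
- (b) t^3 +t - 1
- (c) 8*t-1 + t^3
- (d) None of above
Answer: a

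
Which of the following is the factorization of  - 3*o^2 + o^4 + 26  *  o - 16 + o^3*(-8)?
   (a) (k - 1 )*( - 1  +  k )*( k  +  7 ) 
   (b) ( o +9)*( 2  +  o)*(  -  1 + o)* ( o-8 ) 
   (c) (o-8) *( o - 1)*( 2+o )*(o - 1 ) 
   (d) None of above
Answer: c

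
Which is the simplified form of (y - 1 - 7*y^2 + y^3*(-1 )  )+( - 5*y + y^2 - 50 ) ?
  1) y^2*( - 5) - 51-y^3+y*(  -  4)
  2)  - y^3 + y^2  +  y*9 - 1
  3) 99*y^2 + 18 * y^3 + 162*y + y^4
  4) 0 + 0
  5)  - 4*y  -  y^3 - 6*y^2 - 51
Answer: 5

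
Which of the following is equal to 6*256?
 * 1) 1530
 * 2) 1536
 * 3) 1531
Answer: 2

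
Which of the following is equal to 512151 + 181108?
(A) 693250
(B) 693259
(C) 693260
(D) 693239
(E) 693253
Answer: B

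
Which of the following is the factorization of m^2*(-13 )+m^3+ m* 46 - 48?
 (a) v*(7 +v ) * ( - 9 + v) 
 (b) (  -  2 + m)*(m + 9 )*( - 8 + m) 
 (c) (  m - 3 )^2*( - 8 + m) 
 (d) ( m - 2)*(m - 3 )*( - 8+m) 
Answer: d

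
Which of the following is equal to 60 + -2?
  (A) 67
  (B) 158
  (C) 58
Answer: C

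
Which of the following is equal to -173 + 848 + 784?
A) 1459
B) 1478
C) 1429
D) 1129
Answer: A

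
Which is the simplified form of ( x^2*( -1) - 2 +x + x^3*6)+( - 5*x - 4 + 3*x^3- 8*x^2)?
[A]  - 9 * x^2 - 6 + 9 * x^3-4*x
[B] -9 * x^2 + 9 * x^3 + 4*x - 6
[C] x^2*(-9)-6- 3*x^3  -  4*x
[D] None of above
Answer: A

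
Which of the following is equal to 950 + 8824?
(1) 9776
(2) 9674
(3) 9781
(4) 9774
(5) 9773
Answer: 4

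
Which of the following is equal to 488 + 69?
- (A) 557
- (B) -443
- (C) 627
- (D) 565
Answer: A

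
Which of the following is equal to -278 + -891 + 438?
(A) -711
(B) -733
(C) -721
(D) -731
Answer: D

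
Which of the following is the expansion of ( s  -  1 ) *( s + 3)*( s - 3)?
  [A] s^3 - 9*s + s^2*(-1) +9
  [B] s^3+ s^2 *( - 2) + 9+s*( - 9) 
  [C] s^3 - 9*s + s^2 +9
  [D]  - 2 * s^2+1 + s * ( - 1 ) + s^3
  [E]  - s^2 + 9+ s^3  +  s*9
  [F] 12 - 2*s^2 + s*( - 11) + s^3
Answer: A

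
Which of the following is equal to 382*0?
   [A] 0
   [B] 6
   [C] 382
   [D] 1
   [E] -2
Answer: A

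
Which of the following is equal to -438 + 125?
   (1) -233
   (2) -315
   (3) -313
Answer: 3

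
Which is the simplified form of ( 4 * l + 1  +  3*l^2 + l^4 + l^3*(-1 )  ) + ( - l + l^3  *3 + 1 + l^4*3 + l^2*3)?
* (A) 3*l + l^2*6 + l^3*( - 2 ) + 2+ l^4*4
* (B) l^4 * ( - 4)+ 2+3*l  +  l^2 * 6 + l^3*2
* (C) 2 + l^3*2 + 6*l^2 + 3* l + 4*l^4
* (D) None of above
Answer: C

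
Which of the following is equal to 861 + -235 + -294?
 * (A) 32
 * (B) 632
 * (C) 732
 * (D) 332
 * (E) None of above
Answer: D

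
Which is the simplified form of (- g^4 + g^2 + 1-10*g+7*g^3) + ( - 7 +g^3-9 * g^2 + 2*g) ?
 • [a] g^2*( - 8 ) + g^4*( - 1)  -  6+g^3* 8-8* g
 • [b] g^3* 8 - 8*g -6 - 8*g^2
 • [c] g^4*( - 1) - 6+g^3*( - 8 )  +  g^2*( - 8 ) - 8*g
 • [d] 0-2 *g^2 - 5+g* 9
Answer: a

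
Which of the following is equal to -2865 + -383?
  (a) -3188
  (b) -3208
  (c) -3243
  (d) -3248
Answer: d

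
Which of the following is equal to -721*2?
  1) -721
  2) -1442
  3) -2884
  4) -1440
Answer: 2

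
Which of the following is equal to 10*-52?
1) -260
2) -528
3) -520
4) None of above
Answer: 3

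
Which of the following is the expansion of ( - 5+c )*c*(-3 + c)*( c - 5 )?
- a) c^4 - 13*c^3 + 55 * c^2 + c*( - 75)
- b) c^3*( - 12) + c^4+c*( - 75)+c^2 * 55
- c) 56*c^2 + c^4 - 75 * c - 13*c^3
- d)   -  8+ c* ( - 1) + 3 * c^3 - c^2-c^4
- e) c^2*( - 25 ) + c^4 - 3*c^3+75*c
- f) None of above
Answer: a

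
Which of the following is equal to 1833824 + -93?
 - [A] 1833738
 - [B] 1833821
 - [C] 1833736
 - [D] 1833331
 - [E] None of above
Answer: E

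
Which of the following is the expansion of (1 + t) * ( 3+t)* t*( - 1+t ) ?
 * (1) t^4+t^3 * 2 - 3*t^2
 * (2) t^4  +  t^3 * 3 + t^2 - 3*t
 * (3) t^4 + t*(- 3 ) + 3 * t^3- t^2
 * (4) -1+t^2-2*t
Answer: 3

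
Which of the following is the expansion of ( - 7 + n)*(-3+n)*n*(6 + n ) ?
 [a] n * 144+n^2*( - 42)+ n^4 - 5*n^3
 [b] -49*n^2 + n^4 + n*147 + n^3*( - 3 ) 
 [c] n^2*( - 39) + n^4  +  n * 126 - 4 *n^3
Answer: c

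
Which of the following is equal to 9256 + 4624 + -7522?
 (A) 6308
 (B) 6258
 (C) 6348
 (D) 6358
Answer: D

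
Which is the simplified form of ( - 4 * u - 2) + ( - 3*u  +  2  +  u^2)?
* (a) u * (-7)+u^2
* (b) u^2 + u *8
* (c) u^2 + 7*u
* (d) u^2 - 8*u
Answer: a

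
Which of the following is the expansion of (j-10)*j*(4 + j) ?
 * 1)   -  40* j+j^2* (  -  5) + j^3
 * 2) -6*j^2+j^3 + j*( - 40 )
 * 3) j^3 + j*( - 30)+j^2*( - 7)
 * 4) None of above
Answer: 2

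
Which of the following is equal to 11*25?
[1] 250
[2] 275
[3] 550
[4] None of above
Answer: 2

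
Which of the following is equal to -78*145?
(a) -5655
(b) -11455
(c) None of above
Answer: c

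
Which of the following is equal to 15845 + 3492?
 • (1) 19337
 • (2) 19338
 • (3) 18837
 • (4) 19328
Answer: 1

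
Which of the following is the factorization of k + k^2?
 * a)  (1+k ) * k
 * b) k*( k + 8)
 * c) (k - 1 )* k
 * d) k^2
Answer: a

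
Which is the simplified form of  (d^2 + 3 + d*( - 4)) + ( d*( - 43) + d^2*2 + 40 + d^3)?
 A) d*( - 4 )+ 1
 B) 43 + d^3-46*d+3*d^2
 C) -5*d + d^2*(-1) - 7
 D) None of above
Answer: D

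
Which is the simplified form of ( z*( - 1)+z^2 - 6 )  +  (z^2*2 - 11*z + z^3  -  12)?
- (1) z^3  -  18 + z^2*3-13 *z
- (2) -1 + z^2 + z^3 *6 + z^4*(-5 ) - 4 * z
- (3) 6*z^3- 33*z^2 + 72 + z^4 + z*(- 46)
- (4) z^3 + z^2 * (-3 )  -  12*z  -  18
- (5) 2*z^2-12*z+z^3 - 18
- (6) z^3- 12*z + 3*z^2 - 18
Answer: 6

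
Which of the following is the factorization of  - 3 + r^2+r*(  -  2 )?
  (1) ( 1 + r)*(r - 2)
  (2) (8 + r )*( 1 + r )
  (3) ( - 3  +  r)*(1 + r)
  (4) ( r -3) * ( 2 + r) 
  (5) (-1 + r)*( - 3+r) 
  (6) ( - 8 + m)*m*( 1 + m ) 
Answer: 3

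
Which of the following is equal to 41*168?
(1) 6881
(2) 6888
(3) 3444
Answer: 2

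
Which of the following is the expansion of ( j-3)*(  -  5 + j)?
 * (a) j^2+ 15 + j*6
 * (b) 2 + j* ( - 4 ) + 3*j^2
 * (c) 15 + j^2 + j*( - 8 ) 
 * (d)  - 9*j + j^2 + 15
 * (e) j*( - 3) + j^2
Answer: c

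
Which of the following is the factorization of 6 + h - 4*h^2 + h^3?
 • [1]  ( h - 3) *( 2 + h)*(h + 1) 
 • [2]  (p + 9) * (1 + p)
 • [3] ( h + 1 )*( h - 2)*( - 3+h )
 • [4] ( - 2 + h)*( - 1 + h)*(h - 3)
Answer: 3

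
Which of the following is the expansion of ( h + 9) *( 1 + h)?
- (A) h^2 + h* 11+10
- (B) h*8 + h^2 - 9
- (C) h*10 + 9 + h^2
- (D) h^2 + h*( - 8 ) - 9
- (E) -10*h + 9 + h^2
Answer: C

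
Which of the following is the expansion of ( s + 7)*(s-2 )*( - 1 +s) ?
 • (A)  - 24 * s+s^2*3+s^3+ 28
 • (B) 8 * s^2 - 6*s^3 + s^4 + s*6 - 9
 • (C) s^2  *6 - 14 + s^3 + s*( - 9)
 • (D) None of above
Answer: D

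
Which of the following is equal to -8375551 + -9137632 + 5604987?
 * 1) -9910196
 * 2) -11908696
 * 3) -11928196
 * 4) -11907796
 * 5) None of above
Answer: 5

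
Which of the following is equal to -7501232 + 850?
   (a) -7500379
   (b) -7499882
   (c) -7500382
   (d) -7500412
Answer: c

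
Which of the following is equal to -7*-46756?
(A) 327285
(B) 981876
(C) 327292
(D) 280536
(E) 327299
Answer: C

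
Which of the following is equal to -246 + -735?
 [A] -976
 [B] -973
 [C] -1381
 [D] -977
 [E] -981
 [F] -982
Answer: E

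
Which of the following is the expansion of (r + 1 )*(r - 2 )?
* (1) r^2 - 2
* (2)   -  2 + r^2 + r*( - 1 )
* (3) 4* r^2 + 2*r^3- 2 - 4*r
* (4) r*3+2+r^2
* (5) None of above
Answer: 2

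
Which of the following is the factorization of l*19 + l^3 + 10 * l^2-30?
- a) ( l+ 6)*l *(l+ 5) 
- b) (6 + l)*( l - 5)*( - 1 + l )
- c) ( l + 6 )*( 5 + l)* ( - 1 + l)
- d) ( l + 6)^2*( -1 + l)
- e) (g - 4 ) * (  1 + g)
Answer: c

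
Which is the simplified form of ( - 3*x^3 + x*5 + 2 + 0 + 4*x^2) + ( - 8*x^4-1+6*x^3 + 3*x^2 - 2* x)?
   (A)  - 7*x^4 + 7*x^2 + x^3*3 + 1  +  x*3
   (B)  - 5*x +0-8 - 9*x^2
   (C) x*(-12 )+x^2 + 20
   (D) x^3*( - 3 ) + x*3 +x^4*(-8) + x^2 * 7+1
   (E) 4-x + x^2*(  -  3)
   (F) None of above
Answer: F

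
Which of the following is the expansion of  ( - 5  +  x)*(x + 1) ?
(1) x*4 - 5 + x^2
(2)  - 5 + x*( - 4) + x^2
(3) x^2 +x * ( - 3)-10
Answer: 2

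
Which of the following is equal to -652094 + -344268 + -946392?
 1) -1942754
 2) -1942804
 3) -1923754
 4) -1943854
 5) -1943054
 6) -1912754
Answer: 1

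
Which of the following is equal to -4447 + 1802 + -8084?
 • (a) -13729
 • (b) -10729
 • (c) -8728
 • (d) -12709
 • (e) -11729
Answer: b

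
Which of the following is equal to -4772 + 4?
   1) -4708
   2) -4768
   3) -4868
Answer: 2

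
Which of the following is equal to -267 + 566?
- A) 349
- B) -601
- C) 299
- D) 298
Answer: C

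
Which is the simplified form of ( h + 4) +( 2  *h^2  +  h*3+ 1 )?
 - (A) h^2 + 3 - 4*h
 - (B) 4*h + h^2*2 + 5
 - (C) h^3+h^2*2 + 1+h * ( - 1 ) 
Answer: B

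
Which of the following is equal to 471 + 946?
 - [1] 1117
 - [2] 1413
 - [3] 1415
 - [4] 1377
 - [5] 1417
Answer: 5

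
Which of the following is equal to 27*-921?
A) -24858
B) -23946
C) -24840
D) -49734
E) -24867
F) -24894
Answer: E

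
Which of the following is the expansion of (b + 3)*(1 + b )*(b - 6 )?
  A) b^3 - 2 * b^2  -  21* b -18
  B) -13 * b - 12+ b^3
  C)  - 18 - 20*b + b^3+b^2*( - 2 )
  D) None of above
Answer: A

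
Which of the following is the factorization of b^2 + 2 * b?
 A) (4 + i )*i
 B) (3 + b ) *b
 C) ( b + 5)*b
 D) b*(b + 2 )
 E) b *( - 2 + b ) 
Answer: D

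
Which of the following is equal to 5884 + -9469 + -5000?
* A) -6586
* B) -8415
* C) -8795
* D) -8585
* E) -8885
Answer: D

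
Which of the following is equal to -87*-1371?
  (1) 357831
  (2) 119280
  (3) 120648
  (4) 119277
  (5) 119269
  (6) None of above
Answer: 4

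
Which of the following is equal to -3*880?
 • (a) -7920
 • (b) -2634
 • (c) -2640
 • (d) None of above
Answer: c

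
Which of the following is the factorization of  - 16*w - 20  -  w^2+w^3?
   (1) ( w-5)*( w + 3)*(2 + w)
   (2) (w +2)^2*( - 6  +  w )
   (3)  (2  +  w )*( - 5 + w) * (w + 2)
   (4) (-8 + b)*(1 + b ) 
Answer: 3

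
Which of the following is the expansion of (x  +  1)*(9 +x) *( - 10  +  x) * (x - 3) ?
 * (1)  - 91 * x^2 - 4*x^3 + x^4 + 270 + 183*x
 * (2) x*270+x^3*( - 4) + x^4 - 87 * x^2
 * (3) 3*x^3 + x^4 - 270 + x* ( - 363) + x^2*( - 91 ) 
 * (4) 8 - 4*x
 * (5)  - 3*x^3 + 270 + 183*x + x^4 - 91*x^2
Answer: 5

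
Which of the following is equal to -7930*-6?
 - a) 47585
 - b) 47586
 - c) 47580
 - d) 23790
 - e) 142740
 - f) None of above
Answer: c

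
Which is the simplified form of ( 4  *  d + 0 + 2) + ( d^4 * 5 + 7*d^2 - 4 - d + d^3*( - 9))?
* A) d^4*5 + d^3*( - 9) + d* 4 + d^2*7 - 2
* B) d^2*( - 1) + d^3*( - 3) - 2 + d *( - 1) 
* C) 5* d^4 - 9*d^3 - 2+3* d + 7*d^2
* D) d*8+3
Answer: C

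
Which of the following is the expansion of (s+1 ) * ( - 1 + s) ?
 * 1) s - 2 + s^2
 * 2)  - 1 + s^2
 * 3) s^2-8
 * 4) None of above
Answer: 2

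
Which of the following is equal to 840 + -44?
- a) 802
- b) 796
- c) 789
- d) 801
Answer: b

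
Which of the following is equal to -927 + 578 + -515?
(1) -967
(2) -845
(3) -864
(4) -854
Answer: 3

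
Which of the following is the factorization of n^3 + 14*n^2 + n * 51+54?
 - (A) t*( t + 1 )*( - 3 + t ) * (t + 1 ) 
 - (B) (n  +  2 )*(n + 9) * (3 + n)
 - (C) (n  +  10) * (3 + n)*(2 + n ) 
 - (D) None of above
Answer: B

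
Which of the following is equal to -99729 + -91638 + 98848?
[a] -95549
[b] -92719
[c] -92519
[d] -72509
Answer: c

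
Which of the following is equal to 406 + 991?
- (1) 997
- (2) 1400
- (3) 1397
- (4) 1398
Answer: 3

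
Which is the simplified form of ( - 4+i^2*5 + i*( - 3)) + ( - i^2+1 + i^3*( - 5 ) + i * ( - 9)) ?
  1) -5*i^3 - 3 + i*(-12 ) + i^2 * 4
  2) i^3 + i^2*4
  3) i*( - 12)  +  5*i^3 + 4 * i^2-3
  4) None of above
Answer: 1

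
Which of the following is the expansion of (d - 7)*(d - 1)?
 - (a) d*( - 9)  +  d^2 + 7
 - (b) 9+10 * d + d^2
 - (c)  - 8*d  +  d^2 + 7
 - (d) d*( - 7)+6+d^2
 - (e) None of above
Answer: c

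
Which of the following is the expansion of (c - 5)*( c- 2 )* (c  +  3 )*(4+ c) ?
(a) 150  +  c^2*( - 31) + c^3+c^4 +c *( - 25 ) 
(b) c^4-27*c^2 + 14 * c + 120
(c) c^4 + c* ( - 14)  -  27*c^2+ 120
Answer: c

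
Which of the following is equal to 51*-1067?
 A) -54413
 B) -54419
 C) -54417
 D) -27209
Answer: C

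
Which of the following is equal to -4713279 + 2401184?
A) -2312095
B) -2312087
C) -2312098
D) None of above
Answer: A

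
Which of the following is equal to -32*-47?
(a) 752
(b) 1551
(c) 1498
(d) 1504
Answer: d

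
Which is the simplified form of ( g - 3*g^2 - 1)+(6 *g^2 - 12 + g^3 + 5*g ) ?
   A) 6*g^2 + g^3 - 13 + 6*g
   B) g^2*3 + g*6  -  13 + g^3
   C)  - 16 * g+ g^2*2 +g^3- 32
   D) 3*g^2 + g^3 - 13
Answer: B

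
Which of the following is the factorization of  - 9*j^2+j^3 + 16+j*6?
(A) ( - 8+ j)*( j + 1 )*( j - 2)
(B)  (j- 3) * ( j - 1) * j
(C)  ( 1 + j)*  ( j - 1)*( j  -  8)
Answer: A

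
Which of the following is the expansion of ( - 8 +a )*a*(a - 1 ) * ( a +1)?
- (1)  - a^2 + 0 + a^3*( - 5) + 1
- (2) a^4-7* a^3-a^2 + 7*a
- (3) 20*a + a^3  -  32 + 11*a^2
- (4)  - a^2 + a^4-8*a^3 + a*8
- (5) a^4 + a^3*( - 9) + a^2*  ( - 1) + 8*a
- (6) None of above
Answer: 4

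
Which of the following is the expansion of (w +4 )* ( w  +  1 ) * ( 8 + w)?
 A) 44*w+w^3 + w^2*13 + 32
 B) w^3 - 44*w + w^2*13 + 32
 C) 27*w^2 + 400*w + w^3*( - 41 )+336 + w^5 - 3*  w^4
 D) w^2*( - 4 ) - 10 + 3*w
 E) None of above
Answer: A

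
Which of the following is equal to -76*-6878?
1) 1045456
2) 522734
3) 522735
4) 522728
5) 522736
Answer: 4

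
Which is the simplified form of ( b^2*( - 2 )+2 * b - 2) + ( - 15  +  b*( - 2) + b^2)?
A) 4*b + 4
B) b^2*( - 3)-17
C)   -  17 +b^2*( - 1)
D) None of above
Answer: C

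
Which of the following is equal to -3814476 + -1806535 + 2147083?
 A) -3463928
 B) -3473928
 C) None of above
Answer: B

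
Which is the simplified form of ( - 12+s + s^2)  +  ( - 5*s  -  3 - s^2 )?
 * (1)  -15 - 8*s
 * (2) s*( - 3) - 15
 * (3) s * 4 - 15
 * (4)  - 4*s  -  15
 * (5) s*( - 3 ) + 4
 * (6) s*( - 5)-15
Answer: 4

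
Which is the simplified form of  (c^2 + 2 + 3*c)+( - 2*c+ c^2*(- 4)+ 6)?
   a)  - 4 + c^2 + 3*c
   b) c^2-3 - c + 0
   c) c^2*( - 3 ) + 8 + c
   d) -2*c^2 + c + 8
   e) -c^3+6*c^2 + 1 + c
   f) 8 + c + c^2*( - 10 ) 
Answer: c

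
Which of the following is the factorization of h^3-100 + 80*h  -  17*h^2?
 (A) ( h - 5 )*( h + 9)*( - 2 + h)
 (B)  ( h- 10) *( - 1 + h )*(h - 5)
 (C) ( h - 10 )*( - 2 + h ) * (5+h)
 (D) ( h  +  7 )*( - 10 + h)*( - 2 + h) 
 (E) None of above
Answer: E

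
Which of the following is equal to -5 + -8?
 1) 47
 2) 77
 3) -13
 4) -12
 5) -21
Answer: 3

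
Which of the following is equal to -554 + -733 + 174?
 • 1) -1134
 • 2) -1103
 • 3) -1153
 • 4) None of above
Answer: 4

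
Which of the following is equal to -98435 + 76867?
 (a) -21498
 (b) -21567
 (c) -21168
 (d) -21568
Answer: d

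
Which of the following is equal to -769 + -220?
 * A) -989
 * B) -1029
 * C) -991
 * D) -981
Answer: A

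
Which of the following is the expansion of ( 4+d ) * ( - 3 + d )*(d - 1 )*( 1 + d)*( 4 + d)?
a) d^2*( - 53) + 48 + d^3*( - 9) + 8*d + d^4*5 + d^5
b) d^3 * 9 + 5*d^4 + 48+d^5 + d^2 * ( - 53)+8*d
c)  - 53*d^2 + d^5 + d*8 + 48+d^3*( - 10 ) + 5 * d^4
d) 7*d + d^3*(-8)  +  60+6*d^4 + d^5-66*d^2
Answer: a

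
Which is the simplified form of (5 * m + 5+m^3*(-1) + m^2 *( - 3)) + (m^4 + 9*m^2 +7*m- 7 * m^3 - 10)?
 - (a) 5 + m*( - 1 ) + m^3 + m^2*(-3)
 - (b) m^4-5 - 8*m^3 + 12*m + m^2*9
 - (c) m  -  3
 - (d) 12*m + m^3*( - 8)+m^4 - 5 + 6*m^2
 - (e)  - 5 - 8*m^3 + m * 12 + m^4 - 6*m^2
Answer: d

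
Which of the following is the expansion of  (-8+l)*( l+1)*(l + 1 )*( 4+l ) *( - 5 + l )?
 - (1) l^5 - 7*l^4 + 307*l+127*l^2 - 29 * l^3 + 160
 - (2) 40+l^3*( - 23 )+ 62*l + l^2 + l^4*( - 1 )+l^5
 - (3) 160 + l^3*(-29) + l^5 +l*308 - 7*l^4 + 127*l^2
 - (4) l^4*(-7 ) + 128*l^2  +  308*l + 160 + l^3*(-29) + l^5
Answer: 3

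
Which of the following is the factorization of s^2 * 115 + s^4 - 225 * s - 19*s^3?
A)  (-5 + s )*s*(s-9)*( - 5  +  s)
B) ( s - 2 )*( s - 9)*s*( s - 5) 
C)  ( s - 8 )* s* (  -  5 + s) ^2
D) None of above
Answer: A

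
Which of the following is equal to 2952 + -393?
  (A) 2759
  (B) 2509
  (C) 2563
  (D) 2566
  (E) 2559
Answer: E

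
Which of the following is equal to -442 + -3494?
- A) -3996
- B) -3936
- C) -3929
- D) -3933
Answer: B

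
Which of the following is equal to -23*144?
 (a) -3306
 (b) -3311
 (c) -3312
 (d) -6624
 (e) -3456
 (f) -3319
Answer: c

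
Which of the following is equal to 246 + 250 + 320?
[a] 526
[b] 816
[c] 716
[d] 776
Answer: b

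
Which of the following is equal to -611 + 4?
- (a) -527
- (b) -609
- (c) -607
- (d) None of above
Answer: c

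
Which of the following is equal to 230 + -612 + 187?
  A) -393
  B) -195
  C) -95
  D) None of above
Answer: B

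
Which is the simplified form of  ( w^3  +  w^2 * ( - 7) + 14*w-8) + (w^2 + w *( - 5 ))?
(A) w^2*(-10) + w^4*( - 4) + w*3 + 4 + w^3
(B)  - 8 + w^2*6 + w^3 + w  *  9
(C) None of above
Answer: C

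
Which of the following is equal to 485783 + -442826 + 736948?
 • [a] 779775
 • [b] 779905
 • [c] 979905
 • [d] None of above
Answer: b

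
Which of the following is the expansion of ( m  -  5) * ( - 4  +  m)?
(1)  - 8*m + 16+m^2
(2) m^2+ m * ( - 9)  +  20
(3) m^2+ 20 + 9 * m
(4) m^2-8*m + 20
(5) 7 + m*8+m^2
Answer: 2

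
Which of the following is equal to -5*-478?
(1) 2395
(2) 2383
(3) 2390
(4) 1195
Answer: 3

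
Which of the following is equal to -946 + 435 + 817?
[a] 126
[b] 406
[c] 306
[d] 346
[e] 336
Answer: c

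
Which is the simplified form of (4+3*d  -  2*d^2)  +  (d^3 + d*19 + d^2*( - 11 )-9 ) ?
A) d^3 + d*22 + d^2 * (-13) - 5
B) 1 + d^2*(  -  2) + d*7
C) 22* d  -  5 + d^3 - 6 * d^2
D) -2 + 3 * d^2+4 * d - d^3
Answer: A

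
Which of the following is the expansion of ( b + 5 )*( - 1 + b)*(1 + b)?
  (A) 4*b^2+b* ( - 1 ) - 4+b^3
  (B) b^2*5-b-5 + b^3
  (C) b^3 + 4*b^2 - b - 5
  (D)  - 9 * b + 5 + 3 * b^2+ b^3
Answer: B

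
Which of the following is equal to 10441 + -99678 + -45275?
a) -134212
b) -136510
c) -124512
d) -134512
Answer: d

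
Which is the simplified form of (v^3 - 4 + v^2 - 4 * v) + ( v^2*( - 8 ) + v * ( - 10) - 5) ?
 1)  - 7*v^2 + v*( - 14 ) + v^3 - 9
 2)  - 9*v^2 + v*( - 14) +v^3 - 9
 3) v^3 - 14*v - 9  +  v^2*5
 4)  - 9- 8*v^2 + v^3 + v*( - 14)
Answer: 1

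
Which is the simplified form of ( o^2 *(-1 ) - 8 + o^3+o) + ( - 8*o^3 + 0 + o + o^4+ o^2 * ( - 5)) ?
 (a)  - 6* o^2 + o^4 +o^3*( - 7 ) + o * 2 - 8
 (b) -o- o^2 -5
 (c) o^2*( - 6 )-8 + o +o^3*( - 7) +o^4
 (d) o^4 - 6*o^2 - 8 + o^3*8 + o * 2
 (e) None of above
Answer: a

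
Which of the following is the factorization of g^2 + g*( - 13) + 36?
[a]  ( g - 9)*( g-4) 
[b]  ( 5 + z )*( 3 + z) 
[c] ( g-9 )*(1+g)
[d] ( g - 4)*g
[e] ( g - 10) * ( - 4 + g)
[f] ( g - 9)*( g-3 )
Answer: a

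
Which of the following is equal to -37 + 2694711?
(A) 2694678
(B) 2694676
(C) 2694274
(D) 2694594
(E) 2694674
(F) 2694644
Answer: E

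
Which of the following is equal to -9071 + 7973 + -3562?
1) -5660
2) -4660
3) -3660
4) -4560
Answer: 2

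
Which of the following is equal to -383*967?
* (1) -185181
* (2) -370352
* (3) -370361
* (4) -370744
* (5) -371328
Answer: 3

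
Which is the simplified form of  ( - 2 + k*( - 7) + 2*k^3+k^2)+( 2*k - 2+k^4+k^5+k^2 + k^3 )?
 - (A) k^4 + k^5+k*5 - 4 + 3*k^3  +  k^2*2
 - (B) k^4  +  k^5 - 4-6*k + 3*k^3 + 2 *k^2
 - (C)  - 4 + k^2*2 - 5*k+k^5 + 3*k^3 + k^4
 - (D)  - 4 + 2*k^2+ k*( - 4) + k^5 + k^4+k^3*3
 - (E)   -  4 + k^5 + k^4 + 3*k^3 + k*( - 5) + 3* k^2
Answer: C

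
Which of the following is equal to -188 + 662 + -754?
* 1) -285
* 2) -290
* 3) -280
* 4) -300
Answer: 3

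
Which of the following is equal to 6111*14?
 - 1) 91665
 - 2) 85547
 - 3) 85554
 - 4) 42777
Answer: 3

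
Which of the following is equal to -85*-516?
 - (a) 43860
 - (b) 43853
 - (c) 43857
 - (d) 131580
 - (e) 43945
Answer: a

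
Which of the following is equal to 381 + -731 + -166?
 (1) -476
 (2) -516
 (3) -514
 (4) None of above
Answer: 2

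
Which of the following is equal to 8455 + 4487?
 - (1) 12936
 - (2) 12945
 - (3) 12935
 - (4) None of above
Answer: 4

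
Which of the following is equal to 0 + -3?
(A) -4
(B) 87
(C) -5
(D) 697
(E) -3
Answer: E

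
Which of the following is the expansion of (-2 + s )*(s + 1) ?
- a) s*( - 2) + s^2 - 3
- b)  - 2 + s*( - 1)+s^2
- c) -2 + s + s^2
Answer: b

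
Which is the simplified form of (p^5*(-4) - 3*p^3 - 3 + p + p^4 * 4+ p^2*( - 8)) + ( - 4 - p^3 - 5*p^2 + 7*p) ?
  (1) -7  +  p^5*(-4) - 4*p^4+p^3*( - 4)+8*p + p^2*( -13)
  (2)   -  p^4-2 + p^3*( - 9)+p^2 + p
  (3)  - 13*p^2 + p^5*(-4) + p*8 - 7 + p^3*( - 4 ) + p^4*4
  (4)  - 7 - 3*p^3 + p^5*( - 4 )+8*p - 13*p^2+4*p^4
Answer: 3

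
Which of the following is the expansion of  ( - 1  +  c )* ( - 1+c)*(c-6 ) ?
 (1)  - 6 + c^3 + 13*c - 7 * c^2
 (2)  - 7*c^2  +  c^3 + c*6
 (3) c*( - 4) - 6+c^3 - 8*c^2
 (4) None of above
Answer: 4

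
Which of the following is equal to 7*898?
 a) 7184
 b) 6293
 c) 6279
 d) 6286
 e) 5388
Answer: d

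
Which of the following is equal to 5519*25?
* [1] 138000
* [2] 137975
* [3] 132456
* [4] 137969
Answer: 2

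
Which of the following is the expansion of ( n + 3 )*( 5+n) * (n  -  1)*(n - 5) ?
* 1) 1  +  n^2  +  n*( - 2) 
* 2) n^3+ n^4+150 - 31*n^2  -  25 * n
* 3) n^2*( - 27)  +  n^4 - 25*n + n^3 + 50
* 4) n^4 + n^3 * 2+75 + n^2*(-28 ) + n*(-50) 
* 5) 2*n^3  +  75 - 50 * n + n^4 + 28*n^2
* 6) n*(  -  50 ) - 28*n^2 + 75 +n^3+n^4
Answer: 4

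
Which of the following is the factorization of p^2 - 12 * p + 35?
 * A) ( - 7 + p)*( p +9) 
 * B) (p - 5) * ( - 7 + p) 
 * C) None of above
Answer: B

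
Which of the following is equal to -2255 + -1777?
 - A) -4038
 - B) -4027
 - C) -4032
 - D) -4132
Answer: C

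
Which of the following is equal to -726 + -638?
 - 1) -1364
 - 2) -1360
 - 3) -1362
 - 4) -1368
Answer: 1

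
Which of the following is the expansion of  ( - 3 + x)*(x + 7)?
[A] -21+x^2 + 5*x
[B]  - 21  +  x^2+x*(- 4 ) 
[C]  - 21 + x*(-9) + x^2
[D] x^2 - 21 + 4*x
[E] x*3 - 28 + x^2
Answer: D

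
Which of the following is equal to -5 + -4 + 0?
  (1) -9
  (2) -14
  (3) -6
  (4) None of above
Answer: 1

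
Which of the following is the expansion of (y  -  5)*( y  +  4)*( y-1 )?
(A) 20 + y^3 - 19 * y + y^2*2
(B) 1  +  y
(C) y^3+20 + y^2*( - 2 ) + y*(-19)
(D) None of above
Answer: C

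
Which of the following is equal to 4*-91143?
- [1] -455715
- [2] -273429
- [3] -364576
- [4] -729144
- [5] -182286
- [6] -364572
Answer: 6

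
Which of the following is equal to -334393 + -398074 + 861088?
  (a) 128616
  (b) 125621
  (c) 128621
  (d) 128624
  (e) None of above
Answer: c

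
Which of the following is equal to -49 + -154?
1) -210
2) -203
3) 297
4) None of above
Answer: 2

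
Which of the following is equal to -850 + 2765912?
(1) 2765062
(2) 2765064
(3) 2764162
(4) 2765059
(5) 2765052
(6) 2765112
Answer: 1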